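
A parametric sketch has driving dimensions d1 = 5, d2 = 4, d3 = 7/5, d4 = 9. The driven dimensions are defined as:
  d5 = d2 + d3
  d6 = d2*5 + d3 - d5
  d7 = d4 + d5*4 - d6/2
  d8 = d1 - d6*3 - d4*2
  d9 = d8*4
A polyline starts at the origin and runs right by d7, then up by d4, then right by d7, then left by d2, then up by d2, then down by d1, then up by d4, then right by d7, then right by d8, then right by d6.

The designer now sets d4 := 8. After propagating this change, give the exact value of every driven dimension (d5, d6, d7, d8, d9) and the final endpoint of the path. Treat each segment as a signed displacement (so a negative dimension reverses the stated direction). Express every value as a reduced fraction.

d5 = 27/5
d6 = 16
d7 = 108/5
d8 = -59
d9 = -236
endpoint = (89/5, 15)

Apply edit: d4 := 8
  d5 = d2 + d3 = 27/5
  d6 = d2*5 + d3 - d5 = 16
  d7 = d4 + d5*4 - d6/2 = 108/5
  d8 = d1 - d6*3 - d4*2 = -59
  d9 = d8*4 = -236
Walk from origin (0, 0):
  seg 1: right by d7 = 108/5 → (108/5, 0)
  seg 2: up by d4 = 8 → (108/5, 8)
  seg 3: right by d7 = 108/5 → (216/5, 8)
  seg 4: left by d2 = 4 → (196/5, 8)
  seg 5: up by d2 = 4 → (196/5, 12)
  seg 6: down by d1 = 5 → (196/5, 7)
  seg 7: up by d4 = 8 → (196/5, 15)
  seg 8: right by d7 = 108/5 → (304/5, 15)
  seg 9: right by d8 = -59 → (9/5, 15)
  seg 10: right by d6 = 16 → (89/5, 15)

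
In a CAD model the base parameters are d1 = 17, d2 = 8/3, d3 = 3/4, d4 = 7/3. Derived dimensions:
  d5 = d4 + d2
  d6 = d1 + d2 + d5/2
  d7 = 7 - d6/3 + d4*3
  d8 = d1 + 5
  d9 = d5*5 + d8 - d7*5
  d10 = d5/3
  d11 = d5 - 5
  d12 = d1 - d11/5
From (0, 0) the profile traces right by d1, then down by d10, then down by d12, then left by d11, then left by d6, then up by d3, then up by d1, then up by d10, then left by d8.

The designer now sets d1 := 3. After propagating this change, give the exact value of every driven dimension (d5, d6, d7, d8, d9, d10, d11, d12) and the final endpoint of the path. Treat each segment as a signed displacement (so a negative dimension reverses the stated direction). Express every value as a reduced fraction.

Apply edit: d1 := 3
  d5 = d4 + d2 = 5
  d6 = d1 + d2 + d5/2 = 49/6
  d7 = 7 - d6/3 + d4*3 = 203/18
  d8 = d1 + 5 = 8
  d9 = d5*5 + d8 - d7*5 = -421/18
  d10 = d5/3 = 5/3
  d11 = d5 - 5 = 0
  d12 = d1 - d11/5 = 3
Walk from origin (0, 0):
  seg 1: right by d1 = 3 → (3, 0)
  seg 2: down by d10 = 5/3 → (3, -5/3)
  seg 3: down by d12 = 3 → (3, -14/3)
  seg 4: left by d11 = 0 → (3, -14/3)
  seg 5: left by d6 = 49/6 → (-31/6, -14/3)
  seg 6: up by d3 = 3/4 → (-31/6, -47/12)
  seg 7: up by d1 = 3 → (-31/6, -11/12)
  seg 8: up by d10 = 5/3 → (-31/6, 3/4)
  seg 9: left by d8 = 8 → (-79/6, 3/4)

d5 = 5
d6 = 49/6
d7 = 203/18
d8 = 8
d9 = -421/18
d10 = 5/3
d11 = 0
d12 = 3
endpoint = (-79/6, 3/4)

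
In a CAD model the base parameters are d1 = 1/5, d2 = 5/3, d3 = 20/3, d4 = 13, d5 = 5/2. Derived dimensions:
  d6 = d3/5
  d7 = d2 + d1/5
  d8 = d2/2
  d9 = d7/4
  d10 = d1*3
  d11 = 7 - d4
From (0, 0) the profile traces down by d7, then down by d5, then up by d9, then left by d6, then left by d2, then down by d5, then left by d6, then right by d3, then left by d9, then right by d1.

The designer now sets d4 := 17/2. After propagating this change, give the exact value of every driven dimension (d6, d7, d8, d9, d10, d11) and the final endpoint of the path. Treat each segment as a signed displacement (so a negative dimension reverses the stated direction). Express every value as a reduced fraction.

d6 = 4/3
d7 = 128/75
d8 = 5/6
d9 = 32/75
d10 = 3/5
d11 = -3/2
endpoint = (158/75, -157/25)

Apply edit: d4 := 17/2
  d6 = d3/5 = 4/3
  d7 = d2 + d1/5 = 128/75
  d8 = d2/2 = 5/6
  d9 = d7/4 = 32/75
  d10 = d1*3 = 3/5
  d11 = 7 - d4 = -3/2
Walk from origin (0, 0):
  seg 1: down by d7 = 128/75 → (0, -128/75)
  seg 2: down by d5 = 5/2 → (0, -631/150)
  seg 3: up by d9 = 32/75 → (0, -189/50)
  seg 4: left by d6 = 4/3 → (-4/3, -189/50)
  seg 5: left by d2 = 5/3 → (-3, -189/50)
  seg 6: down by d5 = 5/2 → (-3, -157/25)
  seg 7: left by d6 = 4/3 → (-13/3, -157/25)
  seg 8: right by d3 = 20/3 → (7/3, -157/25)
  seg 9: left by d9 = 32/75 → (143/75, -157/25)
  seg 10: right by d1 = 1/5 → (158/75, -157/25)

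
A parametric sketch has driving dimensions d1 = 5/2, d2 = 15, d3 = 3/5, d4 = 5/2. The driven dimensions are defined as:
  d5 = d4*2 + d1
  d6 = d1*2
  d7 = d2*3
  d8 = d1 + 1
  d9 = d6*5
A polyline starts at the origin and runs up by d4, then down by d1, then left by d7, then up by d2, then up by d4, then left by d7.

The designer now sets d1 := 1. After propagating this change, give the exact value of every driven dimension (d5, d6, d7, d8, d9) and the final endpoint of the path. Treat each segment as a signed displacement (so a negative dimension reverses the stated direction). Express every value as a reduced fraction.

d5 = 6
d6 = 2
d7 = 45
d8 = 2
d9 = 10
endpoint = (-90, 19)

Apply edit: d1 := 1
  d5 = d4*2 + d1 = 6
  d6 = d1*2 = 2
  d7 = d2*3 = 45
  d8 = d1 + 1 = 2
  d9 = d6*5 = 10
Walk from origin (0, 0):
  seg 1: up by d4 = 5/2 → (0, 5/2)
  seg 2: down by d1 = 1 → (0, 3/2)
  seg 3: left by d7 = 45 → (-45, 3/2)
  seg 4: up by d2 = 15 → (-45, 33/2)
  seg 5: up by d4 = 5/2 → (-45, 19)
  seg 6: left by d7 = 45 → (-90, 19)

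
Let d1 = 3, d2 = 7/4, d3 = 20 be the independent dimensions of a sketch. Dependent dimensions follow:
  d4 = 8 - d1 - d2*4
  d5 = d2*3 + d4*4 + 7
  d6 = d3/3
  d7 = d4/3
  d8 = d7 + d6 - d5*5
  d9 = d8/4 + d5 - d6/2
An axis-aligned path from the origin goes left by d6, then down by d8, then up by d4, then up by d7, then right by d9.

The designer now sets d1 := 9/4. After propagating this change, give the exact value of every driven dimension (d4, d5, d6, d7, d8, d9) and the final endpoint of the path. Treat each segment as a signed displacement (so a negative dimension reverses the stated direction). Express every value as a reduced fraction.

d4 = -5/4
d5 = 29/4
d6 = 20/3
d7 = -5/12
d8 = -30
d9 = -43/12
endpoint = (-41/4, 85/3)

Apply edit: d1 := 9/4
  d4 = 8 - d1 - d2*4 = -5/4
  d5 = d2*3 + d4*4 + 7 = 29/4
  d6 = d3/3 = 20/3
  d7 = d4/3 = -5/12
  d8 = d7 + d6 - d5*5 = -30
  d9 = d8/4 + d5 - d6/2 = -43/12
Walk from origin (0, 0):
  seg 1: left by d6 = 20/3 → (-20/3, 0)
  seg 2: down by d8 = -30 → (-20/3, 30)
  seg 3: up by d4 = -5/4 → (-20/3, 115/4)
  seg 4: up by d7 = -5/12 → (-20/3, 85/3)
  seg 5: right by d9 = -43/12 → (-41/4, 85/3)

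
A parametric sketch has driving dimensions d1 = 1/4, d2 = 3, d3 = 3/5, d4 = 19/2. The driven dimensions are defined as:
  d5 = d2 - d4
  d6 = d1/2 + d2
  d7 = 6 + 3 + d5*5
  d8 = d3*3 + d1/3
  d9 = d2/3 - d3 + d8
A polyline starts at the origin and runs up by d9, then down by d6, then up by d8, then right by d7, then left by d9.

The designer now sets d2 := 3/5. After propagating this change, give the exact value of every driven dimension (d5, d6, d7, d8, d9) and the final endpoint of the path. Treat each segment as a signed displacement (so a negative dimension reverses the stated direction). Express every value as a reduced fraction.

d5 = -89/10
d6 = 29/40
d7 = -71/2
d8 = 113/60
d9 = 89/60
endpoint = (-2219/60, 317/120)

Apply edit: d2 := 3/5
  d5 = d2 - d4 = -89/10
  d6 = d1/2 + d2 = 29/40
  d7 = 6 + 3 + d5*5 = -71/2
  d8 = d3*3 + d1/3 = 113/60
  d9 = d2/3 - d3 + d8 = 89/60
Walk from origin (0, 0):
  seg 1: up by d9 = 89/60 → (0, 89/60)
  seg 2: down by d6 = 29/40 → (0, 91/120)
  seg 3: up by d8 = 113/60 → (0, 317/120)
  seg 4: right by d7 = -71/2 → (-71/2, 317/120)
  seg 5: left by d9 = 89/60 → (-2219/60, 317/120)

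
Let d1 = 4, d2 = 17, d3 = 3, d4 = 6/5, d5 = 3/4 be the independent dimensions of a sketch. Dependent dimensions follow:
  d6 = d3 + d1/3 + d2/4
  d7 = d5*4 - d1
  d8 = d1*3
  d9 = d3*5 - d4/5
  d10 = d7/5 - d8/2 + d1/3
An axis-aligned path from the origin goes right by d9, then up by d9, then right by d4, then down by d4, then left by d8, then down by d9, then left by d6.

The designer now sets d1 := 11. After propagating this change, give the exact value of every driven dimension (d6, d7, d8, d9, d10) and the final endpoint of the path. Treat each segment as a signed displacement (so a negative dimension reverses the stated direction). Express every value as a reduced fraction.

Apply edit: d1 := 11
  d6 = d3 + d1/3 + d2/4 = 131/12
  d7 = d5*4 - d1 = -8
  d8 = d1*3 = 33
  d9 = d3*5 - d4/5 = 369/25
  d10 = d7/5 - d8/2 + d1/3 = -433/30
Walk from origin (0, 0):
  seg 1: right by d9 = 369/25 → (369/25, 0)
  seg 2: up by d9 = 369/25 → (369/25, 369/25)
  seg 3: right by d4 = 6/5 → (399/25, 369/25)
  seg 4: down by d4 = 6/5 → (399/25, 339/25)
  seg 5: left by d8 = 33 → (-426/25, 339/25)
  seg 6: down by d9 = 369/25 → (-426/25, -6/5)
  seg 7: left by d6 = 131/12 → (-8387/300, -6/5)

d6 = 131/12
d7 = -8
d8 = 33
d9 = 369/25
d10 = -433/30
endpoint = (-8387/300, -6/5)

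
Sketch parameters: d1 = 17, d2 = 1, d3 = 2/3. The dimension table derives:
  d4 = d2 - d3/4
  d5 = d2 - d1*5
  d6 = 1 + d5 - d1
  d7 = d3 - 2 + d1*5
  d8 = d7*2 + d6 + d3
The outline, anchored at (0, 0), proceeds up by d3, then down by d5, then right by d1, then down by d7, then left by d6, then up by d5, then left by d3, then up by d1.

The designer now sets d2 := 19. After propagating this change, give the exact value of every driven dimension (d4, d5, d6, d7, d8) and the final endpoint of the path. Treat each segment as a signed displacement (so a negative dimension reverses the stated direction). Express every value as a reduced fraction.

Apply edit: d2 := 19
  d4 = d2 - d3/4 = 113/6
  d5 = d2 - d1*5 = -66
  d6 = 1 + d5 - d1 = -82
  d7 = d3 - 2 + d1*5 = 251/3
  d8 = d7*2 + d6 + d3 = 86
Walk from origin (0, 0):
  seg 1: up by d3 = 2/3 → (0, 2/3)
  seg 2: down by d5 = -66 → (0, 200/3)
  seg 3: right by d1 = 17 → (17, 200/3)
  seg 4: down by d7 = 251/3 → (17, -17)
  seg 5: left by d6 = -82 → (99, -17)
  seg 6: up by d5 = -66 → (99, -83)
  seg 7: left by d3 = 2/3 → (295/3, -83)
  seg 8: up by d1 = 17 → (295/3, -66)

d4 = 113/6
d5 = -66
d6 = -82
d7 = 251/3
d8 = 86
endpoint = (295/3, -66)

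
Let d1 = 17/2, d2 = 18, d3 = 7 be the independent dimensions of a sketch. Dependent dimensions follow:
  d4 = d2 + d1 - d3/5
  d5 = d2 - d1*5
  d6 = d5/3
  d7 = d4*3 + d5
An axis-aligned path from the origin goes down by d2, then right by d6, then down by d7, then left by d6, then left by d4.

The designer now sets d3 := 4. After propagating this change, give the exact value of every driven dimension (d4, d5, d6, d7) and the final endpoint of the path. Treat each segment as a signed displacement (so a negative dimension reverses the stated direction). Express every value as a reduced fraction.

d4 = 257/10
d5 = -49/2
d6 = -49/6
d7 = 263/5
endpoint = (-257/10, -353/5)

Apply edit: d3 := 4
  d4 = d2 + d1 - d3/5 = 257/10
  d5 = d2 - d1*5 = -49/2
  d6 = d5/3 = -49/6
  d7 = d4*3 + d5 = 263/5
Walk from origin (0, 0):
  seg 1: down by d2 = 18 → (0, -18)
  seg 2: right by d6 = -49/6 → (-49/6, -18)
  seg 3: down by d7 = 263/5 → (-49/6, -353/5)
  seg 4: left by d6 = -49/6 → (0, -353/5)
  seg 5: left by d4 = 257/10 → (-257/10, -353/5)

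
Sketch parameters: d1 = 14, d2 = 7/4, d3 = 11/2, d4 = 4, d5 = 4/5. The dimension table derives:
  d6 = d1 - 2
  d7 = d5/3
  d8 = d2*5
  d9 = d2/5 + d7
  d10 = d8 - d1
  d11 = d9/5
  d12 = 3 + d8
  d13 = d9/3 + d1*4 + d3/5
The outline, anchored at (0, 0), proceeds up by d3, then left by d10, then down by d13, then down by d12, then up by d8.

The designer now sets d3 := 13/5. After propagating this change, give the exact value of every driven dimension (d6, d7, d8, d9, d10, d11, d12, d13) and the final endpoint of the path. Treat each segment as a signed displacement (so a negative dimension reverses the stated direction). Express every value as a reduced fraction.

Apply edit: d3 := 13/5
  d6 = d1 - 2 = 12
  d7 = d5/3 = 4/15
  d8 = d2*5 = 35/4
  d9 = d2/5 + d7 = 37/60
  d10 = d8 - d1 = -21/4
  d11 = d9/5 = 37/300
  d12 = 3 + d8 = 47/4
  d13 = d9/3 + d1*4 + d3/5 = 51053/900
Walk from origin (0, 0):
  seg 1: up by d3 = 13/5 → (0, 13/5)
  seg 2: left by d10 = -21/4 → (21/4, 13/5)
  seg 3: down by d13 = 51053/900 → (21/4, -48713/900)
  seg 4: down by d12 = 47/4 → (21/4, -14822/225)
  seg 5: up by d8 = 35/4 → (21/4, -51413/900)

d6 = 12
d7 = 4/15
d8 = 35/4
d9 = 37/60
d10 = -21/4
d11 = 37/300
d12 = 47/4
d13 = 51053/900
endpoint = (21/4, -51413/900)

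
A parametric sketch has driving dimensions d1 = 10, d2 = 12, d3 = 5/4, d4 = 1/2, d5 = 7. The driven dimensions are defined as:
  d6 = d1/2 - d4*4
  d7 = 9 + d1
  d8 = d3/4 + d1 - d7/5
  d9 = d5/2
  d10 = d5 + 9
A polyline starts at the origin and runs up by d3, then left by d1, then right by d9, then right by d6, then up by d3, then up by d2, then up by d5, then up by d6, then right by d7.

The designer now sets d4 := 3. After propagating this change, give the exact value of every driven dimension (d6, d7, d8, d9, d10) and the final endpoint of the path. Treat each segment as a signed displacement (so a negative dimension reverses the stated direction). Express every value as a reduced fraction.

d6 = -7
d7 = 19
d8 = 521/80
d9 = 7/2
d10 = 16
endpoint = (11/2, 29/2)

Apply edit: d4 := 3
  d6 = d1/2 - d4*4 = -7
  d7 = 9 + d1 = 19
  d8 = d3/4 + d1 - d7/5 = 521/80
  d9 = d5/2 = 7/2
  d10 = d5 + 9 = 16
Walk from origin (0, 0):
  seg 1: up by d3 = 5/4 → (0, 5/4)
  seg 2: left by d1 = 10 → (-10, 5/4)
  seg 3: right by d9 = 7/2 → (-13/2, 5/4)
  seg 4: right by d6 = -7 → (-27/2, 5/4)
  seg 5: up by d3 = 5/4 → (-27/2, 5/2)
  seg 6: up by d2 = 12 → (-27/2, 29/2)
  seg 7: up by d5 = 7 → (-27/2, 43/2)
  seg 8: up by d6 = -7 → (-27/2, 29/2)
  seg 9: right by d7 = 19 → (11/2, 29/2)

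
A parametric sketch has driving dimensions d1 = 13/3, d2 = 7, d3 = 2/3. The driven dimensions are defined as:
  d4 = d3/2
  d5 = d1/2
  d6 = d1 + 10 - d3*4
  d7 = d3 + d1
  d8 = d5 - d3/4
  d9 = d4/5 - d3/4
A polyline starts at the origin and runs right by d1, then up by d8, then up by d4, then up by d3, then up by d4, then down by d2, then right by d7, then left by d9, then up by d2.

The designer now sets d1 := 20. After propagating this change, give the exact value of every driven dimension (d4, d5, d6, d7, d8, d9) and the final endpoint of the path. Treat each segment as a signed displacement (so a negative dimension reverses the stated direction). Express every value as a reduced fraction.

d4 = 1/3
d5 = 10
d6 = 82/3
d7 = 62/3
d8 = 59/6
d9 = -1/10
endpoint = (1223/30, 67/6)

Apply edit: d1 := 20
  d4 = d3/2 = 1/3
  d5 = d1/2 = 10
  d6 = d1 + 10 - d3*4 = 82/3
  d7 = d3 + d1 = 62/3
  d8 = d5 - d3/4 = 59/6
  d9 = d4/5 - d3/4 = -1/10
Walk from origin (0, 0):
  seg 1: right by d1 = 20 → (20, 0)
  seg 2: up by d8 = 59/6 → (20, 59/6)
  seg 3: up by d4 = 1/3 → (20, 61/6)
  seg 4: up by d3 = 2/3 → (20, 65/6)
  seg 5: up by d4 = 1/3 → (20, 67/6)
  seg 6: down by d2 = 7 → (20, 25/6)
  seg 7: right by d7 = 62/3 → (122/3, 25/6)
  seg 8: left by d9 = -1/10 → (1223/30, 25/6)
  seg 9: up by d2 = 7 → (1223/30, 67/6)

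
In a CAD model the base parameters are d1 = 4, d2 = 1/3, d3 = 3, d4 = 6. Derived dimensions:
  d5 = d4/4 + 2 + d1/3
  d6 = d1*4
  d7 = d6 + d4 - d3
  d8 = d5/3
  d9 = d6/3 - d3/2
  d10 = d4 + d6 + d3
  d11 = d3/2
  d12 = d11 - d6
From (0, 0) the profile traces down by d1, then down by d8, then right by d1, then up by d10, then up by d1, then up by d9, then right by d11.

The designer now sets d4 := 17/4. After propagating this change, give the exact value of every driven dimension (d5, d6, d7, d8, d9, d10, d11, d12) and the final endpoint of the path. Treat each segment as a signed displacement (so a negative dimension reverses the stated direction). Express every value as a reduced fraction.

d5 = 211/48
d6 = 16
d7 = 69/4
d8 = 211/144
d9 = 23/6
d10 = 93/4
d11 = 3/2
d12 = -29/2
endpoint = (11/2, 3689/144)

Apply edit: d4 := 17/4
  d5 = d4/4 + 2 + d1/3 = 211/48
  d6 = d1*4 = 16
  d7 = d6 + d4 - d3 = 69/4
  d8 = d5/3 = 211/144
  d9 = d6/3 - d3/2 = 23/6
  d10 = d4 + d6 + d3 = 93/4
  d11 = d3/2 = 3/2
  d12 = d11 - d6 = -29/2
Walk from origin (0, 0):
  seg 1: down by d1 = 4 → (0, -4)
  seg 2: down by d8 = 211/144 → (0, -787/144)
  seg 3: right by d1 = 4 → (4, -787/144)
  seg 4: up by d10 = 93/4 → (4, 2561/144)
  seg 5: up by d1 = 4 → (4, 3137/144)
  seg 6: up by d9 = 23/6 → (4, 3689/144)
  seg 7: right by d11 = 3/2 → (11/2, 3689/144)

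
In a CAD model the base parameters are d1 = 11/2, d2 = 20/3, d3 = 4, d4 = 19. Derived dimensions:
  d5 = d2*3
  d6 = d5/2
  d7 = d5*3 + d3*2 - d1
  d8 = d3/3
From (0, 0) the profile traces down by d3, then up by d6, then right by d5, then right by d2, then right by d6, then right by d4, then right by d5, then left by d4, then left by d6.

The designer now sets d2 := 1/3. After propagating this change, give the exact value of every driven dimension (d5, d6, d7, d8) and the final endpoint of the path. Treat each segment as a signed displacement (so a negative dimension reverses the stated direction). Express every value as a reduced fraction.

Apply edit: d2 := 1/3
  d5 = d2*3 = 1
  d6 = d5/2 = 1/2
  d7 = d5*3 + d3*2 - d1 = 11/2
  d8 = d3/3 = 4/3
Walk from origin (0, 0):
  seg 1: down by d3 = 4 → (0, -4)
  seg 2: up by d6 = 1/2 → (0, -7/2)
  seg 3: right by d5 = 1 → (1, -7/2)
  seg 4: right by d2 = 1/3 → (4/3, -7/2)
  seg 5: right by d6 = 1/2 → (11/6, -7/2)
  seg 6: right by d4 = 19 → (125/6, -7/2)
  seg 7: right by d5 = 1 → (131/6, -7/2)
  seg 8: left by d4 = 19 → (17/6, -7/2)
  seg 9: left by d6 = 1/2 → (7/3, -7/2)

d5 = 1
d6 = 1/2
d7 = 11/2
d8 = 4/3
endpoint = (7/3, -7/2)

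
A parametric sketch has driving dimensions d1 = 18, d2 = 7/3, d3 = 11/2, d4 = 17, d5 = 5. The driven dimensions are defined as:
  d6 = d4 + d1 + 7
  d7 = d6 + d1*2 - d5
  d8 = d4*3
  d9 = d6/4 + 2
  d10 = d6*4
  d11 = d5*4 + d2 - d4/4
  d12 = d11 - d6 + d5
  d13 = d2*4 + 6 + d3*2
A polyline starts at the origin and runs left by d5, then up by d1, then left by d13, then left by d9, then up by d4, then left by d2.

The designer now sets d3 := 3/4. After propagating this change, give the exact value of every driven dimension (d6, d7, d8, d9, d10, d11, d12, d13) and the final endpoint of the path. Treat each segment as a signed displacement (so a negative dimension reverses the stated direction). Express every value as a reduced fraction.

d6 = 42
d7 = 73
d8 = 51
d9 = 25/2
d10 = 168
d11 = 217/12
d12 = -227/12
d13 = 101/6
endpoint = (-110/3, 35)

Apply edit: d3 := 3/4
  d6 = d4 + d1 + 7 = 42
  d7 = d6 + d1*2 - d5 = 73
  d8 = d4*3 = 51
  d9 = d6/4 + 2 = 25/2
  d10 = d6*4 = 168
  d11 = d5*4 + d2 - d4/4 = 217/12
  d12 = d11 - d6 + d5 = -227/12
  d13 = d2*4 + 6 + d3*2 = 101/6
Walk from origin (0, 0):
  seg 1: left by d5 = 5 → (-5, 0)
  seg 2: up by d1 = 18 → (-5, 18)
  seg 3: left by d13 = 101/6 → (-131/6, 18)
  seg 4: left by d9 = 25/2 → (-103/3, 18)
  seg 5: up by d4 = 17 → (-103/3, 35)
  seg 6: left by d2 = 7/3 → (-110/3, 35)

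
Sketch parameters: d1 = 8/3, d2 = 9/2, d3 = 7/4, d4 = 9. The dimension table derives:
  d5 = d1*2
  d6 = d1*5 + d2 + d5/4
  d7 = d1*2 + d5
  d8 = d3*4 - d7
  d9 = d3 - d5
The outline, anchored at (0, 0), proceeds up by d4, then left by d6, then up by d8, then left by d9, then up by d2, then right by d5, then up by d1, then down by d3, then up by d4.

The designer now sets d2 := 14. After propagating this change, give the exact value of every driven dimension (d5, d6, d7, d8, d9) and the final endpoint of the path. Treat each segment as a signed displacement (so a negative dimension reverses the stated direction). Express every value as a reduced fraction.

d5 = 16/3
d6 = 86/3
d7 = 32/3
d8 = -11/3
d9 = -43/12
endpoint = (-79/4, 117/4)

Apply edit: d2 := 14
  d5 = d1*2 = 16/3
  d6 = d1*5 + d2 + d5/4 = 86/3
  d7 = d1*2 + d5 = 32/3
  d8 = d3*4 - d7 = -11/3
  d9 = d3 - d5 = -43/12
Walk from origin (0, 0):
  seg 1: up by d4 = 9 → (0, 9)
  seg 2: left by d6 = 86/3 → (-86/3, 9)
  seg 3: up by d8 = -11/3 → (-86/3, 16/3)
  seg 4: left by d9 = -43/12 → (-301/12, 16/3)
  seg 5: up by d2 = 14 → (-301/12, 58/3)
  seg 6: right by d5 = 16/3 → (-79/4, 58/3)
  seg 7: up by d1 = 8/3 → (-79/4, 22)
  seg 8: down by d3 = 7/4 → (-79/4, 81/4)
  seg 9: up by d4 = 9 → (-79/4, 117/4)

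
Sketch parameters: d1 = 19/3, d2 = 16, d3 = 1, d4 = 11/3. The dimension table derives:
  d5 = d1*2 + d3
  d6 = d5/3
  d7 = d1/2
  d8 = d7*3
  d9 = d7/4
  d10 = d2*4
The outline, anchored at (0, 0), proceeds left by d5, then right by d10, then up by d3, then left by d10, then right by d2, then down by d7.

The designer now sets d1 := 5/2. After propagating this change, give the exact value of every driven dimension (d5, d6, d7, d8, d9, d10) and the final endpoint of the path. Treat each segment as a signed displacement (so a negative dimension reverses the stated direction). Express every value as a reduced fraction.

d5 = 6
d6 = 2
d7 = 5/4
d8 = 15/4
d9 = 5/16
d10 = 64
endpoint = (10, -1/4)

Apply edit: d1 := 5/2
  d5 = d1*2 + d3 = 6
  d6 = d5/3 = 2
  d7 = d1/2 = 5/4
  d8 = d7*3 = 15/4
  d9 = d7/4 = 5/16
  d10 = d2*4 = 64
Walk from origin (0, 0):
  seg 1: left by d5 = 6 → (-6, 0)
  seg 2: right by d10 = 64 → (58, 0)
  seg 3: up by d3 = 1 → (58, 1)
  seg 4: left by d10 = 64 → (-6, 1)
  seg 5: right by d2 = 16 → (10, 1)
  seg 6: down by d7 = 5/4 → (10, -1/4)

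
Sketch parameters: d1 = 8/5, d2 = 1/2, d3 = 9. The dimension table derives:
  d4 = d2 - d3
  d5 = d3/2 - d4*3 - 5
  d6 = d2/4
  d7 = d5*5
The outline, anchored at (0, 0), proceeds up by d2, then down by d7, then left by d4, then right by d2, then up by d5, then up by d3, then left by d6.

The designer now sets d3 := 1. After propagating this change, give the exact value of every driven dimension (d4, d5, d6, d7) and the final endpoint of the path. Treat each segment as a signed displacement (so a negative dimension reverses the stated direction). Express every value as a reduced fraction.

d4 = -1/2
d5 = -3
d6 = 1/8
d7 = -15
endpoint = (7/8, 27/2)

Apply edit: d3 := 1
  d4 = d2 - d3 = -1/2
  d5 = d3/2 - d4*3 - 5 = -3
  d6 = d2/4 = 1/8
  d7 = d5*5 = -15
Walk from origin (0, 0):
  seg 1: up by d2 = 1/2 → (0, 1/2)
  seg 2: down by d7 = -15 → (0, 31/2)
  seg 3: left by d4 = -1/2 → (1/2, 31/2)
  seg 4: right by d2 = 1/2 → (1, 31/2)
  seg 5: up by d5 = -3 → (1, 25/2)
  seg 6: up by d3 = 1 → (1, 27/2)
  seg 7: left by d6 = 1/8 → (7/8, 27/2)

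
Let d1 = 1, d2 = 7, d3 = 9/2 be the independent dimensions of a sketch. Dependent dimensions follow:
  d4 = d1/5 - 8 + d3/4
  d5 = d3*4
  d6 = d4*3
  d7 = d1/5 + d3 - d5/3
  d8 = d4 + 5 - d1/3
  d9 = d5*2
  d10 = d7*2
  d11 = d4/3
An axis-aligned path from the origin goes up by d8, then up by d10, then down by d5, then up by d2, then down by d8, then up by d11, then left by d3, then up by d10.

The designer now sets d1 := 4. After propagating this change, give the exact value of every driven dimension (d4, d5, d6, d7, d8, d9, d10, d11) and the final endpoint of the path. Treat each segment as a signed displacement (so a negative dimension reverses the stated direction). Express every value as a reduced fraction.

d4 = -243/40
d5 = 18
d6 = -729/40
d7 = -7/10
d8 = -289/120
d9 = 36
d10 = -7/5
d11 = -81/40
endpoint = (-9/2, -633/40)

Apply edit: d1 := 4
  d4 = d1/5 - 8 + d3/4 = -243/40
  d5 = d3*4 = 18
  d6 = d4*3 = -729/40
  d7 = d1/5 + d3 - d5/3 = -7/10
  d8 = d4 + 5 - d1/3 = -289/120
  d9 = d5*2 = 36
  d10 = d7*2 = -7/5
  d11 = d4/3 = -81/40
Walk from origin (0, 0):
  seg 1: up by d8 = -289/120 → (0, -289/120)
  seg 2: up by d10 = -7/5 → (0, -457/120)
  seg 3: down by d5 = 18 → (0, -2617/120)
  seg 4: up by d2 = 7 → (0, -1777/120)
  seg 5: down by d8 = -289/120 → (0, -62/5)
  seg 6: up by d11 = -81/40 → (0, -577/40)
  seg 7: left by d3 = 9/2 → (-9/2, -577/40)
  seg 8: up by d10 = -7/5 → (-9/2, -633/40)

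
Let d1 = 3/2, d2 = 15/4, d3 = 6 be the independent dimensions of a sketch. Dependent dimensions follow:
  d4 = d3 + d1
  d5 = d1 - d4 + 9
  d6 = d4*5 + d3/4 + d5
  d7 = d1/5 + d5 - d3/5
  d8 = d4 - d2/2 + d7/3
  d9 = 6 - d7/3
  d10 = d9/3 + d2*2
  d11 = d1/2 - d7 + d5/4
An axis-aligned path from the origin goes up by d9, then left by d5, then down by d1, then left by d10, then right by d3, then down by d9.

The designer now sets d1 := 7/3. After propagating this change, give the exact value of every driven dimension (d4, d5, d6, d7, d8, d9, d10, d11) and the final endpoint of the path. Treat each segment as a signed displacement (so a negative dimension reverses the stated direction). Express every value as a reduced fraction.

Apply edit: d1 := 7/3
  d4 = d3 + d1 = 25/3
  d5 = d1 - d4 + 9 = 3
  d6 = d4*5 + d3/4 + d5 = 277/6
  d7 = d1/5 + d5 - d3/5 = 34/15
  d8 = d4 - d2/2 + d7/3 = 2597/360
  d9 = 6 - d7/3 = 236/45
  d10 = d9/3 + d2*2 = 2497/270
  d11 = d1/2 - d7 + d5/4 = -7/20
Walk from origin (0, 0):
  seg 1: up by d9 = 236/45 → (0, 236/45)
  seg 2: left by d5 = 3 → (-3, 236/45)
  seg 3: down by d1 = 7/3 → (-3, 131/45)
  seg 4: left by d10 = 2497/270 → (-3307/270, 131/45)
  seg 5: right by d3 = 6 → (-1687/270, 131/45)
  seg 6: down by d9 = 236/45 → (-1687/270, -7/3)

d4 = 25/3
d5 = 3
d6 = 277/6
d7 = 34/15
d8 = 2597/360
d9 = 236/45
d10 = 2497/270
d11 = -7/20
endpoint = (-1687/270, -7/3)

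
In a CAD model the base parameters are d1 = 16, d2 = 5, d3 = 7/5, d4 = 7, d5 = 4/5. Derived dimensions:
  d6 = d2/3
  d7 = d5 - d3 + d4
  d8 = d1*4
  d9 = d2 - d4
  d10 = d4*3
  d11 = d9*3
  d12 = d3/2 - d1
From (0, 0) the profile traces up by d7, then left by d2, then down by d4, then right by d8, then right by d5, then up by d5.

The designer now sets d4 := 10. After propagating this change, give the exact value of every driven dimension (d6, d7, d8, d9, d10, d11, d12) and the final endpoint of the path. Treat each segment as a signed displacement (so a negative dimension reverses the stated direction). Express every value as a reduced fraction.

Apply edit: d4 := 10
  d6 = d2/3 = 5/3
  d7 = d5 - d3 + d4 = 47/5
  d8 = d1*4 = 64
  d9 = d2 - d4 = -5
  d10 = d4*3 = 30
  d11 = d9*3 = -15
  d12 = d3/2 - d1 = -153/10
Walk from origin (0, 0):
  seg 1: up by d7 = 47/5 → (0, 47/5)
  seg 2: left by d2 = 5 → (-5, 47/5)
  seg 3: down by d4 = 10 → (-5, -3/5)
  seg 4: right by d8 = 64 → (59, -3/5)
  seg 5: right by d5 = 4/5 → (299/5, -3/5)
  seg 6: up by d5 = 4/5 → (299/5, 1/5)

d6 = 5/3
d7 = 47/5
d8 = 64
d9 = -5
d10 = 30
d11 = -15
d12 = -153/10
endpoint = (299/5, 1/5)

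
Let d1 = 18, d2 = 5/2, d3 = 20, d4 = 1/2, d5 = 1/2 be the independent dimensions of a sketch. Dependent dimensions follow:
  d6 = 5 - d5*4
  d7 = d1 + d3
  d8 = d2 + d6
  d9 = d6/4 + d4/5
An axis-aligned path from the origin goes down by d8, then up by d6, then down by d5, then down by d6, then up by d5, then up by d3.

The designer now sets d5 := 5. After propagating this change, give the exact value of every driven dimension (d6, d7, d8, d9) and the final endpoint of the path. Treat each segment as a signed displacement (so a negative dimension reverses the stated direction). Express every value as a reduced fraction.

d6 = -15
d7 = 38
d8 = -25/2
d9 = -73/20
endpoint = (0, 65/2)

Apply edit: d5 := 5
  d6 = 5 - d5*4 = -15
  d7 = d1 + d3 = 38
  d8 = d2 + d6 = -25/2
  d9 = d6/4 + d4/5 = -73/20
Walk from origin (0, 0):
  seg 1: down by d8 = -25/2 → (0, 25/2)
  seg 2: up by d6 = -15 → (0, -5/2)
  seg 3: down by d5 = 5 → (0, -15/2)
  seg 4: down by d6 = -15 → (0, 15/2)
  seg 5: up by d5 = 5 → (0, 25/2)
  seg 6: up by d3 = 20 → (0, 65/2)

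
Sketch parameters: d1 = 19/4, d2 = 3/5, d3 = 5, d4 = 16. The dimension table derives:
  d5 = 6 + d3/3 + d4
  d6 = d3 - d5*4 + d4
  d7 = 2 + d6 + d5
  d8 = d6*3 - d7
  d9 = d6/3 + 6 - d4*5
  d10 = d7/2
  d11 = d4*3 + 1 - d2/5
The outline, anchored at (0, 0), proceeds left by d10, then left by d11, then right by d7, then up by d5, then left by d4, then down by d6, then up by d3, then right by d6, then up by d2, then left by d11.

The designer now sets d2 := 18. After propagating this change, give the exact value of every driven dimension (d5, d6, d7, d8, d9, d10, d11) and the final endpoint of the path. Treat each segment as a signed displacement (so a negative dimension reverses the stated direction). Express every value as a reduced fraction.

Apply edit: d2 := 18
  d5 = 6 + d3/3 + d4 = 71/3
  d6 = d3 - d5*4 + d4 = -221/3
  d7 = 2 + d6 + d5 = -48
  d8 = d6*3 - d7 = -173
  d9 = d6/3 + 6 - d4*5 = -887/9
  d10 = d7/2 = -24
  d11 = d4*3 + 1 - d2/5 = 227/5
Walk from origin (0, 0):
  seg 1: left by d10 = -24 → (24, 0)
  seg 2: left by d11 = 227/5 → (-107/5, 0)
  seg 3: right by d7 = -48 → (-347/5, 0)
  seg 4: up by d5 = 71/3 → (-347/5, 71/3)
  seg 5: left by d4 = 16 → (-427/5, 71/3)
  seg 6: down by d6 = -221/3 → (-427/5, 292/3)
  seg 7: up by d3 = 5 → (-427/5, 307/3)
  seg 8: right by d6 = -221/3 → (-2386/15, 307/3)
  seg 9: up by d2 = 18 → (-2386/15, 361/3)
  seg 10: left by d11 = 227/5 → (-3067/15, 361/3)

d5 = 71/3
d6 = -221/3
d7 = -48
d8 = -173
d9 = -887/9
d10 = -24
d11 = 227/5
endpoint = (-3067/15, 361/3)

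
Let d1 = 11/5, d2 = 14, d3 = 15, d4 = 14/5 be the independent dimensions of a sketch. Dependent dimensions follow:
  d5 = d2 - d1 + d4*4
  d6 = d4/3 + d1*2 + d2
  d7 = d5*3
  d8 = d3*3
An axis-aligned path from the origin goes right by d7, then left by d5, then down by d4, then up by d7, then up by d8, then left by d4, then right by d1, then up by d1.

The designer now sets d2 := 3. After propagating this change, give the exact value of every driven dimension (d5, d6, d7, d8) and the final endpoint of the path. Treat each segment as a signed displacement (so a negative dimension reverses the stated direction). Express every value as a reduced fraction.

Apply edit: d2 := 3
  d5 = d2 - d1 + d4*4 = 12
  d6 = d4/3 + d1*2 + d2 = 25/3
  d7 = d5*3 = 36
  d8 = d3*3 = 45
Walk from origin (0, 0):
  seg 1: right by d7 = 36 → (36, 0)
  seg 2: left by d5 = 12 → (24, 0)
  seg 3: down by d4 = 14/5 → (24, -14/5)
  seg 4: up by d7 = 36 → (24, 166/5)
  seg 5: up by d8 = 45 → (24, 391/5)
  seg 6: left by d4 = 14/5 → (106/5, 391/5)
  seg 7: right by d1 = 11/5 → (117/5, 391/5)
  seg 8: up by d1 = 11/5 → (117/5, 402/5)

d5 = 12
d6 = 25/3
d7 = 36
d8 = 45
endpoint = (117/5, 402/5)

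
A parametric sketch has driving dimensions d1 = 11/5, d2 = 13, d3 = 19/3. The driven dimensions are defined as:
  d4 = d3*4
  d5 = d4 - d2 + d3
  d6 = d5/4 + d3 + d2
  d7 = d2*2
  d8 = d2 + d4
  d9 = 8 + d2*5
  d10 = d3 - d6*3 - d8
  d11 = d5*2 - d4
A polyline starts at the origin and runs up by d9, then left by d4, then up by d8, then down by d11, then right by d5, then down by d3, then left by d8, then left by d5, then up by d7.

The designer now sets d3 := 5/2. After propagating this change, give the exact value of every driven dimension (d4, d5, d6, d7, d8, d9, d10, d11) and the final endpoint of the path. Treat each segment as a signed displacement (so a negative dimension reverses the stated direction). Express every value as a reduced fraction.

Apply edit: d3 := 5/2
  d4 = d3*4 = 10
  d5 = d4 - d2 + d3 = -1/2
  d6 = d5/4 + d3 + d2 = 123/8
  d7 = d2*2 = 26
  d8 = d2 + d4 = 23
  d9 = 8 + d2*5 = 73
  d10 = d3 - d6*3 - d8 = -533/8
  d11 = d5*2 - d4 = -11
Walk from origin (0, 0):
  seg 1: up by d9 = 73 → (0, 73)
  seg 2: left by d4 = 10 → (-10, 73)
  seg 3: up by d8 = 23 → (-10, 96)
  seg 4: down by d11 = -11 → (-10, 107)
  seg 5: right by d5 = -1/2 → (-21/2, 107)
  seg 6: down by d3 = 5/2 → (-21/2, 209/2)
  seg 7: left by d8 = 23 → (-67/2, 209/2)
  seg 8: left by d5 = -1/2 → (-33, 209/2)
  seg 9: up by d7 = 26 → (-33, 261/2)

d4 = 10
d5 = -1/2
d6 = 123/8
d7 = 26
d8 = 23
d9 = 73
d10 = -533/8
d11 = -11
endpoint = (-33, 261/2)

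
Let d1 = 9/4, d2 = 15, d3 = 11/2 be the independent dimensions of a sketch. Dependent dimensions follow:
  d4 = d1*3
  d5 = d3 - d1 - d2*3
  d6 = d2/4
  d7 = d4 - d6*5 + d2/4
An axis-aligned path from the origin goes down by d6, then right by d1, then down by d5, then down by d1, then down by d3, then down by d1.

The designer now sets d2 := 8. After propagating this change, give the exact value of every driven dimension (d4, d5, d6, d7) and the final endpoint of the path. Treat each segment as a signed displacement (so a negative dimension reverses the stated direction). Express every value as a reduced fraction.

d4 = 27/4
d5 = -83/4
d6 = 2
d7 = -5/4
endpoint = (9/4, 35/4)

Apply edit: d2 := 8
  d4 = d1*3 = 27/4
  d5 = d3 - d1 - d2*3 = -83/4
  d6 = d2/4 = 2
  d7 = d4 - d6*5 + d2/4 = -5/4
Walk from origin (0, 0):
  seg 1: down by d6 = 2 → (0, -2)
  seg 2: right by d1 = 9/4 → (9/4, -2)
  seg 3: down by d5 = -83/4 → (9/4, 75/4)
  seg 4: down by d1 = 9/4 → (9/4, 33/2)
  seg 5: down by d3 = 11/2 → (9/4, 11)
  seg 6: down by d1 = 9/4 → (9/4, 35/4)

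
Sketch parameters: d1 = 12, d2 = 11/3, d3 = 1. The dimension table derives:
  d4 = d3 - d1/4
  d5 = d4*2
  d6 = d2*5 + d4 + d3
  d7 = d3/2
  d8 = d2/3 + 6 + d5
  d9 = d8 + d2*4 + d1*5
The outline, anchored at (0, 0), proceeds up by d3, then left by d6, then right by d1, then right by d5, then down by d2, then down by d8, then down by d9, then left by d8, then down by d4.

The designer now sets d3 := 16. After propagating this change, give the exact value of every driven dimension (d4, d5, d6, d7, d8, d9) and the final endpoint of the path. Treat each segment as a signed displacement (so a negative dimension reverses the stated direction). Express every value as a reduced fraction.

d4 = 13
d5 = 26
d6 = 142/3
d7 = 8
d8 = 299/9
d9 = 971/9
endpoint = (-383/9, -1276/9)

Apply edit: d3 := 16
  d4 = d3 - d1/4 = 13
  d5 = d4*2 = 26
  d6 = d2*5 + d4 + d3 = 142/3
  d7 = d3/2 = 8
  d8 = d2/3 + 6 + d5 = 299/9
  d9 = d8 + d2*4 + d1*5 = 971/9
Walk from origin (0, 0):
  seg 1: up by d3 = 16 → (0, 16)
  seg 2: left by d6 = 142/3 → (-142/3, 16)
  seg 3: right by d1 = 12 → (-106/3, 16)
  seg 4: right by d5 = 26 → (-28/3, 16)
  seg 5: down by d2 = 11/3 → (-28/3, 37/3)
  seg 6: down by d8 = 299/9 → (-28/3, -188/9)
  seg 7: down by d9 = 971/9 → (-28/3, -1159/9)
  seg 8: left by d8 = 299/9 → (-383/9, -1159/9)
  seg 9: down by d4 = 13 → (-383/9, -1276/9)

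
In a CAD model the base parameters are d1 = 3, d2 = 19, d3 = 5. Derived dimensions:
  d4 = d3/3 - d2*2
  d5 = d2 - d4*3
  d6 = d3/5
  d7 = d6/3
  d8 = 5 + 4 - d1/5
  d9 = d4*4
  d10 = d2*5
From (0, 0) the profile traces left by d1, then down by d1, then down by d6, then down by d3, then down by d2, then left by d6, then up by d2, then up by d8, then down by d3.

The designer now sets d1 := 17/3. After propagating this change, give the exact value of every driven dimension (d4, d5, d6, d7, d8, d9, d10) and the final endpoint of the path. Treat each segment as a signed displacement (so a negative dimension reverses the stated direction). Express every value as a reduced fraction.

Apply edit: d1 := 17/3
  d4 = d3/3 - d2*2 = -109/3
  d5 = d2 - d4*3 = 128
  d6 = d3/5 = 1
  d7 = d6/3 = 1/3
  d8 = 5 + 4 - d1/5 = 118/15
  d9 = d4*4 = -436/3
  d10 = d2*5 = 95
Walk from origin (0, 0):
  seg 1: left by d1 = 17/3 → (-17/3, 0)
  seg 2: down by d1 = 17/3 → (-17/3, -17/3)
  seg 3: down by d6 = 1 → (-17/3, -20/3)
  seg 4: down by d3 = 5 → (-17/3, -35/3)
  seg 5: down by d2 = 19 → (-17/3, -92/3)
  seg 6: left by d6 = 1 → (-20/3, -92/3)
  seg 7: up by d2 = 19 → (-20/3, -35/3)
  seg 8: up by d8 = 118/15 → (-20/3, -19/5)
  seg 9: down by d3 = 5 → (-20/3, -44/5)

d4 = -109/3
d5 = 128
d6 = 1
d7 = 1/3
d8 = 118/15
d9 = -436/3
d10 = 95
endpoint = (-20/3, -44/5)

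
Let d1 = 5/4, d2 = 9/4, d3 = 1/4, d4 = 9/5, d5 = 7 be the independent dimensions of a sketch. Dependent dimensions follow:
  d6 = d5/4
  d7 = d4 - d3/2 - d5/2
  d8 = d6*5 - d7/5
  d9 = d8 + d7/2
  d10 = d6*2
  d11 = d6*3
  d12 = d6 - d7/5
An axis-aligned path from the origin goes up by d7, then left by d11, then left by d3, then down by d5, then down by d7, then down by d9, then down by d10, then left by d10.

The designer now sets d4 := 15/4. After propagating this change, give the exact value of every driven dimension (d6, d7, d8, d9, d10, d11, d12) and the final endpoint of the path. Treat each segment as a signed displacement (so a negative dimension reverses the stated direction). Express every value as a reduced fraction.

d6 = 7/4
d7 = 1/8
d8 = 349/40
d9 = 703/80
d10 = 7/2
d11 = 21/4
d12 = 69/40
endpoint = (-9, -1543/80)

Apply edit: d4 := 15/4
  d6 = d5/4 = 7/4
  d7 = d4 - d3/2 - d5/2 = 1/8
  d8 = d6*5 - d7/5 = 349/40
  d9 = d8 + d7/2 = 703/80
  d10 = d6*2 = 7/2
  d11 = d6*3 = 21/4
  d12 = d6 - d7/5 = 69/40
Walk from origin (0, 0):
  seg 1: up by d7 = 1/8 → (0, 1/8)
  seg 2: left by d11 = 21/4 → (-21/4, 1/8)
  seg 3: left by d3 = 1/4 → (-11/2, 1/8)
  seg 4: down by d5 = 7 → (-11/2, -55/8)
  seg 5: down by d7 = 1/8 → (-11/2, -7)
  seg 6: down by d9 = 703/80 → (-11/2, -1263/80)
  seg 7: down by d10 = 7/2 → (-11/2, -1543/80)
  seg 8: left by d10 = 7/2 → (-9, -1543/80)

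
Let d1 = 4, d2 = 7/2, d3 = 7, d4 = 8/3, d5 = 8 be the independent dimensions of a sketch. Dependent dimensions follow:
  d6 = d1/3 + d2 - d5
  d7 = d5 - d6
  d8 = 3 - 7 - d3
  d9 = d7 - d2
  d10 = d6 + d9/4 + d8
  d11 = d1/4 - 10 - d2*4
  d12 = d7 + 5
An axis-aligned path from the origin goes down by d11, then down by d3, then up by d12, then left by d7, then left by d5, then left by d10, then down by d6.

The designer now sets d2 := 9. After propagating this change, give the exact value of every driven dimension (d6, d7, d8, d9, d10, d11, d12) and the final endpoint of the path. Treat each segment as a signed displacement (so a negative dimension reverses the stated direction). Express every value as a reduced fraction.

d6 = 7/3
d7 = 17/3
d8 = -11
d9 = -10/3
d10 = -19/2
d11 = -45
d12 = 32/3
endpoint = (-25/6, 139/3)

Apply edit: d2 := 9
  d6 = d1/3 + d2 - d5 = 7/3
  d7 = d5 - d6 = 17/3
  d8 = 3 - 7 - d3 = -11
  d9 = d7 - d2 = -10/3
  d10 = d6 + d9/4 + d8 = -19/2
  d11 = d1/4 - 10 - d2*4 = -45
  d12 = d7 + 5 = 32/3
Walk from origin (0, 0):
  seg 1: down by d11 = -45 → (0, 45)
  seg 2: down by d3 = 7 → (0, 38)
  seg 3: up by d12 = 32/3 → (0, 146/3)
  seg 4: left by d7 = 17/3 → (-17/3, 146/3)
  seg 5: left by d5 = 8 → (-41/3, 146/3)
  seg 6: left by d10 = -19/2 → (-25/6, 146/3)
  seg 7: down by d6 = 7/3 → (-25/6, 139/3)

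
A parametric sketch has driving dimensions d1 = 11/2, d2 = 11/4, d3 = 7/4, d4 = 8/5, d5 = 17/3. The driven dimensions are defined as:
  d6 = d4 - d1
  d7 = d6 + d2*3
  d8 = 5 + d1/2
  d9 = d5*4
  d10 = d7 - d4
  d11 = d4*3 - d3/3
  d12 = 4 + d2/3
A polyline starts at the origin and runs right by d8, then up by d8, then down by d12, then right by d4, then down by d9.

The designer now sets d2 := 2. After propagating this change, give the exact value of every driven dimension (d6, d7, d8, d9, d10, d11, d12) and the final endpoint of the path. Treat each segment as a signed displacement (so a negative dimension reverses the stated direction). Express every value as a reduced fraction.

d6 = -39/10
d7 = 21/10
d8 = 31/4
d9 = 68/3
d10 = 1/2
d11 = 253/60
d12 = 14/3
endpoint = (187/20, -235/12)

Apply edit: d2 := 2
  d6 = d4 - d1 = -39/10
  d7 = d6 + d2*3 = 21/10
  d8 = 5 + d1/2 = 31/4
  d9 = d5*4 = 68/3
  d10 = d7 - d4 = 1/2
  d11 = d4*3 - d3/3 = 253/60
  d12 = 4 + d2/3 = 14/3
Walk from origin (0, 0):
  seg 1: right by d8 = 31/4 → (31/4, 0)
  seg 2: up by d8 = 31/4 → (31/4, 31/4)
  seg 3: down by d12 = 14/3 → (31/4, 37/12)
  seg 4: right by d4 = 8/5 → (187/20, 37/12)
  seg 5: down by d9 = 68/3 → (187/20, -235/12)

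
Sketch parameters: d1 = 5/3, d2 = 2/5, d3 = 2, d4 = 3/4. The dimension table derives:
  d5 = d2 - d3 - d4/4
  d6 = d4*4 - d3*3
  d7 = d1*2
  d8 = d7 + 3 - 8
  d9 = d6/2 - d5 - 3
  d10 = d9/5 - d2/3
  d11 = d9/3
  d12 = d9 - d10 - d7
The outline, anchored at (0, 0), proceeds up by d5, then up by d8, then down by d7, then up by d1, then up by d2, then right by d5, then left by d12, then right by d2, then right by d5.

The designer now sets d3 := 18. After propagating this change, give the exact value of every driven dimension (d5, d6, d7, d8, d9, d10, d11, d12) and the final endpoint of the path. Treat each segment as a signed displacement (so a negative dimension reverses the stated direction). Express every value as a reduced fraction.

Apply edit: d3 := 18
  d5 = d2 - d3 - d4/4 = -1423/80
  d6 = d4*4 - d3*3 = -51
  d7 = d1*2 = 10/3
  d8 = d7 + 3 - 8 = -5/3
  d9 = d6/2 - d5 - 3 = -857/80
  d10 = d9/5 - d2/3 = -2731/1200
  d11 = d9/3 = -857/240
  d12 = d9 - d10 - d7 = -1177/100
Walk from origin (0, 0):
  seg 1: up by d5 = -1423/80 → (0, -1423/80)
  seg 2: up by d8 = -5/3 → (0, -4669/240)
  seg 3: down by d7 = 10/3 → (0, -1823/80)
  seg 4: up by d1 = 5/3 → (0, -5069/240)
  seg 5: up by d2 = 2/5 → (0, -4973/240)
  seg 6: right by d5 = -1423/80 → (-1423/80, -4973/240)
  seg 7: left by d12 = -1177/100 → (-2407/400, -4973/240)
  seg 8: right by d2 = 2/5 → (-2247/400, -4973/240)
  seg 9: right by d5 = -1423/80 → (-4681/200, -4973/240)

d5 = -1423/80
d6 = -51
d7 = 10/3
d8 = -5/3
d9 = -857/80
d10 = -2731/1200
d11 = -857/240
d12 = -1177/100
endpoint = (-4681/200, -4973/240)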